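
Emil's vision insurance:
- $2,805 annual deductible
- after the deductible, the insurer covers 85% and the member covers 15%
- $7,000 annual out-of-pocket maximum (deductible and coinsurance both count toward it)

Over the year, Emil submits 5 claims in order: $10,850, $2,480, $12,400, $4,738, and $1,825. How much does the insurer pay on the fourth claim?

$4,027.30

Claim 1 — $10,850: $2,805 finishes the deductible; $8,045 goes to coinsurance; member's 15% is $1,206.75. Cost to member: $4,011.75. OOP to date $4,011.75. Plan pays $10,850 − $4,011.75 = $6,838.25.
Claim 2 — $2,480: 15% coinsurance on $2,480 = $372. Member owes $372 (running OOP $4,383.75). Plan pays $2,480 − $372 = $2,108.
Claim 3 — $12,400: deductible already satisfied, so member's share is 15% × $12,400 = $1,860. Member owes $1,860 (running OOP $6,243.75). Insurer: $12,400 − $1,860 = $10,540.
Claim 4 — $4,738: 15% coinsurance on $4,738 = $710.70. Cost to member: $710.70. OOP to date $6,954.45. Plan pays $4,738 − $710.70 = $4,027.30.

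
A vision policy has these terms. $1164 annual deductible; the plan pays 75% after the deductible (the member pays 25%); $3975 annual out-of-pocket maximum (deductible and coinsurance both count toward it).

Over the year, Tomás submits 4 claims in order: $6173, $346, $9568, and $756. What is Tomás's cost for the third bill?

$1472.25

Claim 1 — $6173: deductible takes $1164, $5009 remains; coinsurance $5009 × 25% = $1252.25. Member owes $2416.25 (running OOP $2416.25).
Claim 2 — $346: deductible met; 25% of $346 = $86.50. Member owes $86.50 (running OOP $2502.75).
Claim 3 — $9568: 25% coinsurance on $9568 = $2392. That would push OOP to $4894.75, over the $3975 cap, so member pays $3975 − $2502.75 = $1472.25.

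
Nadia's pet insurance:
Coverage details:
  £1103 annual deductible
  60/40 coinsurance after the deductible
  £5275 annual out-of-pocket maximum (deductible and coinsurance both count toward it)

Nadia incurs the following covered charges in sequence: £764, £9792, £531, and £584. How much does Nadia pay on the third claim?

£212.40

#1 (£764): fully absorbed by the deductible. Owner pays £764; OOP now £764.
#2 (£9792): deductible takes £339, £9453 remains; coinsurance £9453 × 40% = £3781.20. Owner owes £4120.20 (running OOP £4884.20).
#3 (£531): deductible already satisfied, so owner's share is 40% × £531 = £212.40. Owner owes £212.40 (running OOP £5096.60).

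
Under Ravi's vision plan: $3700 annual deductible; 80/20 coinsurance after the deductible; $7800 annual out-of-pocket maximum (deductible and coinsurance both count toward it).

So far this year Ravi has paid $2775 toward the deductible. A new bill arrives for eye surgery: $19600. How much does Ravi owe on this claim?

Deductible still to meet: $3700 − $2775 = $925.
After the $925 deductible portion, $19600 − $925 = $18675 is subject to coinsurance.
Member's 20% share of $18675 is $3735.
Member responsibility before any cap: $925 + $3735 = $4660.
Cumulative spending $2775 + $4660 = $7435 stays under the $7800 maximum.

$4660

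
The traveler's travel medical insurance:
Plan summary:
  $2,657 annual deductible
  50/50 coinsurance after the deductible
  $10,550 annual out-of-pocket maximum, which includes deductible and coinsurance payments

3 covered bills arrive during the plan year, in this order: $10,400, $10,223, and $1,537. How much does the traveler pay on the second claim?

$4,021.50

#1 ($10,400): deductible takes $2,657, $7,743 remains; coinsurance $7,743 × 50% = $3,871.50. Traveler owes $6,528.50 (running OOP $6,528.50).
#2 ($10,223): deductible already satisfied, so traveler's share is 50% × $10,223 = $5,111.50. OOP would hit $11,640 > $10,550, so the cap limits the traveler to $10,550 − $6,528.50 = $4,021.50.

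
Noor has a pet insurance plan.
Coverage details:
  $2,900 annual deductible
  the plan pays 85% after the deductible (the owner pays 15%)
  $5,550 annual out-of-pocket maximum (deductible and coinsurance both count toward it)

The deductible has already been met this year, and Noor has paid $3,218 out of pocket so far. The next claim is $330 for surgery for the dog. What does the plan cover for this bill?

With the deductible met, the entire $330 is subject to coinsurance.
15% of $330 = $49.50 falls to the owner.
Cumulative spending $3,218 + $49.50 = $3,267.50 stays under the $5,550 maximum.
Insurer pays the balance: $330 − $49.50 = $280.50.

$280.50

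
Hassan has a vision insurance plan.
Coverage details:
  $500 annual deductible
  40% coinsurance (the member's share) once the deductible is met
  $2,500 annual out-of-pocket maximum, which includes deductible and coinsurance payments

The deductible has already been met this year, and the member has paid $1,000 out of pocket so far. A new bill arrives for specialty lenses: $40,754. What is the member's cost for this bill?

With the deductible met, the entire $40,754 is subject to coinsurance.
Coinsurance: $40,754 × 40% = $16,301.60.
Adding $16,301.60 to the $1,000 already spent would give $17,301.60, which exceeds the $2,500 cap; the member pays just $2,500 − $1,000 = $1,500.

$1,500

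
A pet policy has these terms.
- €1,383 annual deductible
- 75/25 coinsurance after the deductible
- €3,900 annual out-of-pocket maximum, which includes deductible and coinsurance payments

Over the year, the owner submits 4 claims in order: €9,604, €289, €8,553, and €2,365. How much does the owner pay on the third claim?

Claim 1 — €9,604: €1,383 to deductible, leaving €8,221; owner's 25% is €2,055.25. Owner owes €3,438.25 (running OOP €3,438.25).
Claim 2 — €289: 25% coinsurance on €289 = €72.25. Owner pays €72.25; OOP now €3,510.50.
Claim 3 — €8,553: deductible already satisfied, so owner's share is 25% × €8,553 = €2,138.25. That would push OOP to €5,648.75, over the €3,900 cap, so owner pays €3,900 − €3,510.50 = €389.50.

€389.50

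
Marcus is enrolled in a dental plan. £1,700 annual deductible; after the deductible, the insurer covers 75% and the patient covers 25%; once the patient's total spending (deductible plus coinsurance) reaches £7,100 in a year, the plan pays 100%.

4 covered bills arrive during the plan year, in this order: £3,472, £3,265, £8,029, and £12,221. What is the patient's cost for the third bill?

#1 (£3,472): £1,700 to deductible, leaving £1,772; 25% of £1,772 = £443. Patient pays £2,143; OOP now £2,143.
#2 (£3,265): deductible met; 25% of £3,265 = £816.25. Patient owes £816.25 (running OOP £2,959.25).
#3 (£8,029): deductible met; 25% of £8,029 = £2,007.25. Cost to patient: £2,007.25. OOP to date £4,966.50.

£2,007.25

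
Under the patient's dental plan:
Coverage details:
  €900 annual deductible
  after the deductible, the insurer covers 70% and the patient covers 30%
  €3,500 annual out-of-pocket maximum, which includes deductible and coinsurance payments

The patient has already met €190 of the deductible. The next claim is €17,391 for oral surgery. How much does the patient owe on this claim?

€3,310

Deductible still to meet: €900 − €190 = €710.
After the €710 deductible portion, €17,391 − €710 = €16,681 is subject to coinsurance.
Coinsurance: €16,681 × 30% = €5,004.30.
So the patient owes €710 + €5,004.30 = €5,714.30 before any cap.
Adding €5,714.30 to the €190 already spent would give €5,904.30, which exceeds the €3,500 cap; the patient pays just €3,500 − €190 = €3,310.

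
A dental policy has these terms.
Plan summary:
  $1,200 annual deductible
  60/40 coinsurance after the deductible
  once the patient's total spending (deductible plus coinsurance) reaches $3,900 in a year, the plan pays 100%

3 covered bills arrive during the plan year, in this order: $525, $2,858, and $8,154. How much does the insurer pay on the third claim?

Bill 1, $525: entire amount goes to the deductible. Patient pays $525; OOP now $525. Insurer: $525 − $525 = $0.
Bill 2, $2,858: $675 to deductible, leaving $2,183; 40% of $2,183 = $873.20. Patient pays $1,548.20; OOP now $2,073.20. Insurer: $2,858 − $1,548.20 = $1,309.80.
Bill 3, $8,154: deductible already satisfied, so patient's share is 40% × $8,154 = $3,261.60. Adding that to $2,073.20 gives $5,334.80, past the $3,900 cap; patient pays only $3,900 − $2,073.20 = $1,826.80. Plan pays $8,154 − $1,826.80 = $6,327.20.

$6,327.20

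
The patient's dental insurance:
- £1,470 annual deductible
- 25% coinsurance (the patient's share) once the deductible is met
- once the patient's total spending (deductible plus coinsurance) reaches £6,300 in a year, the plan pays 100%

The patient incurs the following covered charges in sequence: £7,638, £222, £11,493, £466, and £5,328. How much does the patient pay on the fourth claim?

#1 (£7,638): deductible takes £1,470, £6,168 remains; coinsurance £6,168 × 25% = £1,542. Patient pays £3,012; OOP now £3,012.
#2 (£222): deductible already satisfied, so patient's share is 25% × £222 = £55.50. Cost to patient: £55.50. OOP to date £3,067.50.
#3 (£11,493): 25% coinsurance on £11,493 = £2,873.25. Patient pays £2,873.25; OOP now £5,940.75.
#4 (£466): deductible met; 25% of £466 = £116.50. Patient pays £116.50; OOP now £6,057.25.

£116.50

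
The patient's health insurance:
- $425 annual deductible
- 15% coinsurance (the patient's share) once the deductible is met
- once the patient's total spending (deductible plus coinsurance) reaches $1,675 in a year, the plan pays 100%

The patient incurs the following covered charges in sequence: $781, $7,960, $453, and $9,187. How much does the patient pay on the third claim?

$2.60

Claim 1 — $781: $425 to deductible, leaving $356; 15% of $356 = $53.40. Patient pays $478.40; OOP now $478.40.
Claim 2 — $7,960: 15% coinsurance on $7,960 = $1,194. Patient pays $1,194; OOP now $1,672.40.
Claim 3 — $453: deductible already satisfied, so patient's share is 15% × $453 = $67.95. OOP would hit $1,740.35 > $1,675, so the cap limits the patient to $1,675 − $1,672.40 = $2.60.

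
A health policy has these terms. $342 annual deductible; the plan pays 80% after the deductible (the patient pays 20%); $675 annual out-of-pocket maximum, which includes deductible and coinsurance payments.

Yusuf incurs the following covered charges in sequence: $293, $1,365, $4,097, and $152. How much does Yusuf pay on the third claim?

Claim 1 ($293): all of it applies to the deductible. Patient pays $293; OOP now $293.
Claim 2 ($1,365): deductible takes $49, $1,316 remains; coinsurance $1,316 × 20% = $263.20. Patient owes $312.20 (running OOP $605.20).
Claim 3 ($4,097): 20% coinsurance on $4,097 = $819.40. OOP would hit $1,424.60 > $675, so the cap limits the patient to $675 − $605.20 = $69.80.

$69.80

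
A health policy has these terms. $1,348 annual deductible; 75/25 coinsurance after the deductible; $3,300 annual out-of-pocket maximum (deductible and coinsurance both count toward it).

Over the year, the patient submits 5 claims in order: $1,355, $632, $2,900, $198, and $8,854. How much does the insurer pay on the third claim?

$2,175

Claim 1 ($1,355): $1,348 to deductible, leaving $7; coinsurance $7 × 25% = $1.75. Cost to patient: $1,349.75. OOP to date $1,349.75. Insurer: $1,355 − $1,349.75 = $5.25.
Claim 2 ($632): deductible already satisfied, so patient's share is 25% × $632 = $158. Patient owes $158 (running OOP $1,507.75). Plan pays $632 − $158 = $474.
Claim 3 ($2,900): deductible met; 25% of $2,900 = $725. Patient owes $725 (running OOP $2,232.75). Insurer: $2,900 − $725 = $2,175.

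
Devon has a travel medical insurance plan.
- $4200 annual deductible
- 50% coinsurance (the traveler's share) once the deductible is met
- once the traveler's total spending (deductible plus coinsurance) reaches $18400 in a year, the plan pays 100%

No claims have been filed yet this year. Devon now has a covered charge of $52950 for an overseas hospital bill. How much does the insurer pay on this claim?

$34550

Nothing has been paid toward the $4200 deductible, so the first $4200 of this charge is applied there.
That leaves $52950 − $4200 = $48750 for coinsurance.
Traveler's 50% share of $48750 is $24375.
That puts the traveler's cost at $4200 + $24375 = $28575 before any cap.
Adding $28575 to the $0 already spent would give $28575, which exceeds the $18400 cap; the traveler pays just $18400 − $0 = $18400.
The insurer covers the remainder: $52950 − $18400 = $34550.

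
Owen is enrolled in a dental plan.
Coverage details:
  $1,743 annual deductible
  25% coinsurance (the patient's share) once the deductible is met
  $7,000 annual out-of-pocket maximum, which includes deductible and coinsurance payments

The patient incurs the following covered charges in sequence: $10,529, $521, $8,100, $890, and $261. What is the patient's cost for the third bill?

Claim 1 — $10,529: $1,743 to deductible, leaving $8,786; 25% of $8,786 = $2,196.50. Patient pays $3,939.50; OOP now $3,939.50.
Claim 2 — $521: deductible already satisfied, so patient's share is 25% × $521 = $130.25. Patient pays $130.25; OOP now $4,069.75.
Claim 3 — $8,100: 25% coinsurance on $8,100 = $2,025. Patient pays $2,025; OOP now $6,094.75.

$2,025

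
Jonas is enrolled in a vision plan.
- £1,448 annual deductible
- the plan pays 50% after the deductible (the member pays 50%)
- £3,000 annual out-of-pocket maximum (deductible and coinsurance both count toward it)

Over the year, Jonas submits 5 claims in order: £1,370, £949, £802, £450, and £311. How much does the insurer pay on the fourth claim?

#1 (£1,370): entire amount goes to the deductible. Member pays £1,370; OOP now £1,370. Insurer: £1,370 − £1,370 = £0.
#2 (£949): £78 to deductible, leaving £871; 50% of £871 = £435.50. Member owes £513.50 (running OOP £1,883.50). Insurer: £949 − £513.50 = £435.50.
#3 (£802): 50% coinsurance on £802 = £401. Member owes £401 (running OOP £2,284.50). Plan pays £802 − £401 = £401.
#4 (£450): 50% coinsurance on £450 = £225. Member pays £225; OOP now £2,509.50. Insurer: £450 − £225 = £225.

£225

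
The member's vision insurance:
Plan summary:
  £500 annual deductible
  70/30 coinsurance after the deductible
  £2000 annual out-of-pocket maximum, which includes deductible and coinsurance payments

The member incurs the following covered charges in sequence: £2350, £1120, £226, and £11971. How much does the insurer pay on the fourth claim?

Bill 1, £2350: £500 finishes the deductible; £1850 goes to coinsurance; coinsurance £1850 × 30% = £555. Member owes £1055 (running OOP £1055). Plan pays £2350 − £1055 = £1295.
Bill 2, £1120: deductible met; 30% of £1120 = £336. Member owes £336 (running OOP £1391). Insurer: £1120 − £336 = £784.
Bill 3, £226: deductible met; 30% of £226 = £67.80. Member owes £67.80 (running OOP £1458.80). Plan pays £226 − £67.80 = £158.20.
Bill 4, £11971: deductible met; 30% of £11971 = £3591.30. Adding that to £1458.80 gives £5050.10, past the £2000 cap; member pays only £2000 − £1458.80 = £541.20. Plan pays £11971 − £541.20 = £11429.80.

£11429.80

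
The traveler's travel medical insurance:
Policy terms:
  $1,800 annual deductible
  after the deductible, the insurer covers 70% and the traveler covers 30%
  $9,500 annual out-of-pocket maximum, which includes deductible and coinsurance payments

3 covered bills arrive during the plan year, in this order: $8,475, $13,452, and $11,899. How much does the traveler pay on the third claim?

$1,661.90

#1 ($8,475): $1,800 to deductible, leaving $6,675; traveler's 30% is $2,002.50. Traveler pays $3,802.50; OOP now $3,802.50.
#2 ($13,452): deductible met; 30% of $13,452 = $4,035.60. Traveler owes $4,035.60 (running OOP $7,838.10).
#3 ($11,899): deductible met; 30% of $11,899 = $3,569.70. Adding that to $7,838.10 gives $11,407.80, past the $9,500 cap; traveler pays only $9,500 − $7,838.10 = $1,661.90.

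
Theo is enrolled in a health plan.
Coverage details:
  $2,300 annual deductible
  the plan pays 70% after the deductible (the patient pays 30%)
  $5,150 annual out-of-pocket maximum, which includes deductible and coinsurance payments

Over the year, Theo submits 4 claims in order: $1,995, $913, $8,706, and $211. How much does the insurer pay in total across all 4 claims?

$6,675

Bill 1, $1,995: fully absorbed by the deductible. Patient owes $1,995 (running OOP $1,995). Insurer: $1,995 − $1,995 = $0.
Bill 2, $913: $305 to deductible, leaving $608; 30% of $608 = $182.40. Patient pays $487.40; OOP now $2,482.40. Insurer: $913 − $487.40 = $425.60.
Bill 3, $8,706: deductible already satisfied, so patient's share is 30% × $8,706 = $2,611.80. Patient owes $2,611.80 (running OOP $5,094.20). Plan pays $8,706 − $2,611.80 = $6,094.20.
Bill 4, $211: deductible met; 30% of $211 = $63.30. That would push OOP to $5,157.50, over the $5,150 cap, so patient pays $5,150 − $5,094.20 = $55.80. Plan pays $211 − $55.80 = $155.20.
Insurer total: $0 + $425.60 + $6,094.20 + $155.20 = $6,675.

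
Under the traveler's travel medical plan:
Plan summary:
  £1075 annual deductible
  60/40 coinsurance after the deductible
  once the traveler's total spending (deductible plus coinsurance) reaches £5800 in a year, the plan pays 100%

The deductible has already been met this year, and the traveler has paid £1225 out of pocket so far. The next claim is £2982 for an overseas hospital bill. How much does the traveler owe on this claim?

£1192.80

With the deductible met, the entire £2982 is subject to coinsurance.
Traveler's 40% share of £2982 is £1192.80.
Year-to-date out-of-pocket becomes £1225 + £1192.80 = £2417.80, still under the £5800 maximum, so no cap applies.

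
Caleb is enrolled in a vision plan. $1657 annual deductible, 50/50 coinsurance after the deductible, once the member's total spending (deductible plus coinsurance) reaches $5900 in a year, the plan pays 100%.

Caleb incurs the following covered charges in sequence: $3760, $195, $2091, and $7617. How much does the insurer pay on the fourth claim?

#1 ($3760): deductible takes $1657, $2103 remains; member's 50% is $1051.50. Member owes $2708.50 (running OOP $2708.50). Plan pays $3760 − $2708.50 = $1051.50.
#2 ($195): deductible met; 50% of $195 = $97.50. Member pays $97.50; OOP now $2806. Insurer: $195 − $97.50 = $97.50.
#3 ($2091): deductible met; 50% of $2091 = $1045.50. Cost to member: $1045.50. OOP to date $3851.50. Plan pays $2091 − $1045.50 = $1045.50.
#4 ($7617): 50% coinsurance on $7617 = $3808.50. That would push OOP to $7660, over the $5900 cap, so member pays $5900 − $3851.50 = $2048.50. Insurer: $7617 − $2048.50 = $5568.50.

$5568.50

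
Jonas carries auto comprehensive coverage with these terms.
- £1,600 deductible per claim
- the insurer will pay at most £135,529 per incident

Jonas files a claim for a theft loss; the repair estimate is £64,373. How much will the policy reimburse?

Subtract the deductible: £64,373 − £1,600 = £62,773.
£62,773 is within the £135,529 limit, so the insurer pays £62,773.

£62,773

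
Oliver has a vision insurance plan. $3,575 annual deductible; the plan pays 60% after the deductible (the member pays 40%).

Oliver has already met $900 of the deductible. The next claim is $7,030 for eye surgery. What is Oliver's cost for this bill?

Deductible still to meet: $3,575 − $900 = $2,675.
After the $2,675 deductible portion, $7,030 − $2,675 = $4,355 is subject to coinsurance.
Member's 40% share of $4,355 is $1,742.
That puts the member's cost at $2,675 + $1,742 = $4,417.

$4,417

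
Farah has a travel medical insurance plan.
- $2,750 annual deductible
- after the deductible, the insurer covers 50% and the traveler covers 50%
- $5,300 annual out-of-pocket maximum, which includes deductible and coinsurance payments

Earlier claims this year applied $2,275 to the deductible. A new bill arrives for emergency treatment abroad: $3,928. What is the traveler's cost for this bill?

Deductible still to meet: $2,750 − $2,275 = $475.
That leaves $3,928 − $475 = $3,453 for coinsurance.
Traveler's 50% share of $3,453 is $1,726.50.
Traveler responsibility before any cap: $475 + $1,726.50 = $2,201.50.
Total out-of-pocket so far would be $2,275 + $2,201.50 = $4,476.50, below the $5,300 cap — no reduction.

$2,201.50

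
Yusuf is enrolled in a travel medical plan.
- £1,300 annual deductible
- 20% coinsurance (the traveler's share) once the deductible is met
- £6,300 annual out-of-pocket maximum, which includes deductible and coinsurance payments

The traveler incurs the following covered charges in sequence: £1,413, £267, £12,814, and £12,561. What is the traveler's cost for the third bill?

Claim 1 (£1,413): deductible takes £1,300, £113 remains; traveler's 20% is £22.60. Cost to traveler: £1,322.60. OOP to date £1,322.60.
Claim 2 (£267): deductible met; 20% of £267 = £53.40. Traveler pays £53.40; OOP now £1,376.
Claim 3 (£12,814): deductible already satisfied, so traveler's share is 20% × £12,814 = £2,562.80. Traveler owes £2,562.80 (running OOP £3,938.80).

£2,562.80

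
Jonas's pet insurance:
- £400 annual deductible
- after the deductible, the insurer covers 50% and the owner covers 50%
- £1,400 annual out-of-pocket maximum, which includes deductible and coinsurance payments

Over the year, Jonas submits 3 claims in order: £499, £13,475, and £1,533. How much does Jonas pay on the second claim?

Claim 1 — £499: £400 finishes the deductible; £99 goes to coinsurance; 50% of £99 = £49.50. Cost to owner: £449.50. OOP to date £449.50.
Claim 2 — £13,475: deductible met; 50% of £13,475 = £6,737.50. Adding that to £449.50 gives £7,187, past the £1,400 cap; owner pays only £1,400 − £449.50 = £950.50.

£950.50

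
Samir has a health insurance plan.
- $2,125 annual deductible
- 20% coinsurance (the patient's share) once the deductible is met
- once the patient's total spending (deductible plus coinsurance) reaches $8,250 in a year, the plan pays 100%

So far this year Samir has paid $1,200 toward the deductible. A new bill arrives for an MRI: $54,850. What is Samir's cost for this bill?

Remaining deductible: $2,125 − $1,200 = $925.
That leaves $54,850 − $925 = $53,925 for coinsurance.
Coinsurance: $53,925 × 20% = $10,785.
That puts the patient's cost at $925 + $10,785 = $11,710 before any cap.
Adding $11,710 to the $1,200 already spent would give $12,910, which exceeds the $8,250 cap; the patient pays just $8,250 − $1,200 = $7,050.

$7,050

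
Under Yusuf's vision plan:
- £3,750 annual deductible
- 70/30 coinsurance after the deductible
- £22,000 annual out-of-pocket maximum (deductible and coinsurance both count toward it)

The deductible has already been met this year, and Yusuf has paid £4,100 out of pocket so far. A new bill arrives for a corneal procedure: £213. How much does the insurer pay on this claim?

With the deductible met, the entire £213 is subject to coinsurance.
30% of £213 = £63.90 falls to the member.
Cumulative spending £4,100 + £63.90 = £4,163.90 stays under the £22,000 maximum.
The insurer covers the remainder: £213 − £63.90 = £149.10.

£149.10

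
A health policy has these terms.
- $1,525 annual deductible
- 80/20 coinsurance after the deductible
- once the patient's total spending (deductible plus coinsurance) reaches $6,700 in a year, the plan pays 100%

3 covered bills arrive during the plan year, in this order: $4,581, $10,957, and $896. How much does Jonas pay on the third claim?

Claim 1 ($4,581): $1,525 to deductible, leaving $3,056; 20% of $3,056 = $611.20. Patient pays $2,136.20; OOP now $2,136.20.
Claim 2 ($10,957): 20% coinsurance on $10,957 = $2,191.40. Patient owes $2,191.40 (running OOP $4,327.60).
Claim 3 ($896): deductible met; 20% of $896 = $179.20. Patient owes $179.20 (running OOP $4,506.80).

$179.20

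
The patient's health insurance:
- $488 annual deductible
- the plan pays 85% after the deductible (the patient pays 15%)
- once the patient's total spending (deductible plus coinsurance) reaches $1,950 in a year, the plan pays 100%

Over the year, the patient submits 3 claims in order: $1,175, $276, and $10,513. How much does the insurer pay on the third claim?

$9,195.45

Bill 1, $1,175: deductible takes $488, $687 remains; patient's 15% is $103.05. Patient owes $591.05 (running OOP $591.05). Plan pays $1,175 − $591.05 = $583.95.
Bill 2, $276: deductible already satisfied, so patient's share is 15% × $276 = $41.40. Cost to patient: $41.40. OOP to date $632.45. Plan pays $276 − $41.40 = $234.60.
Bill 3, $10,513: 15% coinsurance on $10,513 = $1,576.95. OOP would hit $2,209.40 > $1,950, so the cap limits the patient to $1,950 − $632.45 = $1,317.55. Insurer: $10,513 − $1,317.55 = $9,195.45.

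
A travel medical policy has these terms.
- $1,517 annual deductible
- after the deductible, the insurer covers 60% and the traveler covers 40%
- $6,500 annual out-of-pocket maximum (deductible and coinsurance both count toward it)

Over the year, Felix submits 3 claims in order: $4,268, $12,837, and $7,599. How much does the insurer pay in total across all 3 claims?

$18,204

Claim 1 — $4,268: deductible takes $1,517, $2,751 remains; traveler's 40% is $1,100.40. Cost to traveler: $2,617.40. OOP to date $2,617.40. Insurer: $4,268 − $2,617.40 = $1,650.60.
Claim 2 — $12,837: 40% coinsurance on $12,837 = $5,134.80. Adding that to $2,617.40 gives $7,752.20, past the $6,500 cap; traveler pays only $6,500 − $2,617.40 = $3,882.60. Insurer: $12,837 − $3,882.60 = $8,954.40.
Claim 3 — $7,599: deductible already satisfied, so traveler's share is 40% × $7,599 = $3,039.60. OOP would hit $9,539.60 > $6,500, so the cap limits the traveler to $6,500 − $6,500 = $0. Insurer: $7,599 − $0 = $7,599.
Insurer total: $1,650.60 + $8,954.40 + $7,599 = $18,204.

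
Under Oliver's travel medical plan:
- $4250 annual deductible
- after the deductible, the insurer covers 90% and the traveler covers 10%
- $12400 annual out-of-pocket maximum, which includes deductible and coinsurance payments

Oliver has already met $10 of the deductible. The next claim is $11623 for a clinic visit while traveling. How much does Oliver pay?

$4978.30

$10 of the $4250 deductible is already met, leaving $4240.
The remaining $7383 (= $11623 − $4240) moves to coinsurance.
Traveler's 10% share of $7383 is $738.30.
That puts the traveler's cost at $4240 + $738.30 = $4978.30 before any cap.
Year-to-date out-of-pocket becomes $10 + $4978.30 = $4988.30, still under the $12400 maximum, so no cap applies.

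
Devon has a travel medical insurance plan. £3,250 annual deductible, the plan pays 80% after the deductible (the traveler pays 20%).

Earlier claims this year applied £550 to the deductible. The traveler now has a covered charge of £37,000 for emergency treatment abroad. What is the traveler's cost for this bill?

£9,560

Deductible still to meet: £3,250 − £550 = £2,700.
That leaves £37,000 − £2,700 = £34,300 for coinsurance.
Coinsurance: £34,300 × 20% = £6,860.
Traveler responsibility: £2,700 + £6,860 = £9,560.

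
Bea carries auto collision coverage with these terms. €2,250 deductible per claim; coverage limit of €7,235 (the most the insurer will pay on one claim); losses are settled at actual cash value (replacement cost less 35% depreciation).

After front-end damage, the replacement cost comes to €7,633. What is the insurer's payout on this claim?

€2,711.45

Actual cash value after 35% depreciation: €7,633 × 65% = €4,961.45.
Subtract the deductible: €4,961.45 − €2,250 = €2,711.45.
€2,711.45 is within the €7,235 limit, so the insurer pays €2,711.45.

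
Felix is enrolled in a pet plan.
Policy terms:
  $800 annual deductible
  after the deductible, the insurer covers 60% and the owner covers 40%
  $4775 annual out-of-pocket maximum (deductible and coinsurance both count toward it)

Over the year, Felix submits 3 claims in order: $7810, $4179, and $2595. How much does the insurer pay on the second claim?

Claim 1 — $7810: deductible takes $800, $7010 remains; 40% of $7010 = $2804. Owner owes $3604 (running OOP $3604). Plan pays $7810 − $3604 = $4206.
Claim 2 — $4179: deductible met; 40% of $4179 = $1671.60. OOP would hit $5275.60 > $4775, so the cap limits the owner to $4775 − $3604 = $1171. Insurer: $4179 − $1171 = $3008.

$3008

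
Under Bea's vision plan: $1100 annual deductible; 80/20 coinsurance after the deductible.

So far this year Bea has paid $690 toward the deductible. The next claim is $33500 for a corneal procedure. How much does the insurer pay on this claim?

$26472

Deductible still to meet: $1100 − $690 = $410.
After the $410 deductible portion, $33500 − $410 = $33090 is subject to coinsurance.
Coinsurance: $33090 × 20% = $6618.
Member responsibility: $410 + $6618 = $7028.
Insurer pays the balance: $33500 − $7028 = $26472.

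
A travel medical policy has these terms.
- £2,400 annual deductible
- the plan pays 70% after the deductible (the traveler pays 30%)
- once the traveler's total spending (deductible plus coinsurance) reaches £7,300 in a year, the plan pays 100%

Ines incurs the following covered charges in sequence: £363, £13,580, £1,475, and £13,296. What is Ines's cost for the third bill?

Bill 1, £363: fully absorbed by the deductible. Cost to traveler: £363. OOP to date £363.
Bill 2, £13,580: deductible takes £2,037, £11,543 remains; traveler's 30% is £3,462.90. Traveler pays £5,499.90; OOP now £5,862.90.
Bill 3, £1,475: deductible already satisfied, so traveler's share is 30% × £1,475 = £442.50. Cost to traveler: £442.50. OOP to date £6,305.40.

£442.50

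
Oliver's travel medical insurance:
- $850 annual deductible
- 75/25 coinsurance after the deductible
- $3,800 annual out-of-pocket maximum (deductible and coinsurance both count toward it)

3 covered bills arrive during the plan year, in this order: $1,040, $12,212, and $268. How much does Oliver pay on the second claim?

$2,902.50

Claim 1 ($1,040): deductible takes $850, $190 remains; traveler's 25% is $47.50. Traveler owes $897.50 (running OOP $897.50).
Claim 2 ($12,212): 25% coinsurance on $12,212 = $3,053. Adding that to $897.50 gives $3,950.50, past the $3,800 cap; traveler pays only $3,800 − $897.50 = $2,902.50.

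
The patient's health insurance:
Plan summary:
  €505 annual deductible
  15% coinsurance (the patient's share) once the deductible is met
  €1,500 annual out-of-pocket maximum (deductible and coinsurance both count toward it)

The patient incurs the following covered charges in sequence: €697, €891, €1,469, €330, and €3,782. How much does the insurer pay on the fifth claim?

€3,219.30

Claim 1 (€697): €505 to deductible, leaving €192; coinsurance €192 × 15% = €28.80. Patient owes €533.80 (running OOP €533.80). Insurer: €697 − €533.80 = €163.20.
Claim 2 (€891): 15% coinsurance on €891 = €133.65. Patient pays €133.65; OOP now €667.45. Plan pays €891 − €133.65 = €757.35.
Claim 3 (€1,469): 15% coinsurance on €1,469 = €220.35. Cost to patient: €220.35. OOP to date €887.80. Plan pays €1,469 − €220.35 = €1,248.65.
Claim 4 (€330): deductible already satisfied, so patient's share is 15% × €330 = €49.50. Patient owes €49.50 (running OOP €937.30). Plan pays €330 − €49.50 = €280.50.
Claim 5 (€3,782): 15% coinsurance on €3,782 = €567.30. That would push OOP to €1,504.60, over the €1,500 cap, so patient pays €1,500 − €937.30 = €562.70. Insurer: €3,782 − €562.70 = €3,219.30.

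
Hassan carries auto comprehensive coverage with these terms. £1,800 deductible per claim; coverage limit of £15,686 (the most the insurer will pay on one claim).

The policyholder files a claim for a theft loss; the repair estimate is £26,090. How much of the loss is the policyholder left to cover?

£10,404

Subtract the deductible: £26,090 − £1,800 = £24,290.
Since £24,290 > £15,686, the payout is capped at £15,686.
Policyholder's share is the uncovered remainder: £26,090 − £15,686 = £10,404.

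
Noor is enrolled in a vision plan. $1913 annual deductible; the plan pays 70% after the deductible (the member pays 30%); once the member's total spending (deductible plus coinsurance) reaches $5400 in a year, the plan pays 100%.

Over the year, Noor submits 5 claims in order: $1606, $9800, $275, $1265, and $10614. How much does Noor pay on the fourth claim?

Claim 1 — $1606: fully absorbed by the deductible. Cost to member: $1606. OOP to date $1606.
Claim 2 — $9800: $307 finishes the deductible; $9493 goes to coinsurance; coinsurance $9493 × 30% = $2847.90. Member pays $3154.90; OOP now $4760.90.
Claim 3 — $275: deductible met; 30% of $275 = $82.50. Member owes $82.50 (running OOP $4843.40).
Claim 4 — $1265: 30% coinsurance on $1265 = $379.50. Cost to member: $379.50. OOP to date $5222.90.

$379.50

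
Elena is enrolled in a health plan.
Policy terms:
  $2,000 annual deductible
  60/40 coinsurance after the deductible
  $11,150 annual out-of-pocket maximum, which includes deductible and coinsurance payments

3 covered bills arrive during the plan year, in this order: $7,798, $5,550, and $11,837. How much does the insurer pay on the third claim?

$7,226.20

#1 ($7,798): $2,000 to deductible, leaving $5,798; 40% of $5,798 = $2,319.20. Patient owes $4,319.20 (running OOP $4,319.20). Plan pays $7,798 − $4,319.20 = $3,478.80.
#2 ($5,550): 40% coinsurance on $5,550 = $2,220. Cost to patient: $2,220. OOP to date $6,539.20. Insurer: $5,550 − $2,220 = $3,330.
#3 ($11,837): deductible met; 40% of $11,837 = $4,734.80. Adding that to $6,539.20 gives $11,274, past the $11,150 cap; patient pays only $11,150 − $6,539.20 = $4,610.80. Plan pays $11,837 − $4,610.80 = $7,226.20.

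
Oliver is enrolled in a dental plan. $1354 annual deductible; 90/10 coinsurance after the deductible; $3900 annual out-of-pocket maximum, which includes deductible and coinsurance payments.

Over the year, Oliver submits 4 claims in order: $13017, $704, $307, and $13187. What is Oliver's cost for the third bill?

Bill 1, $13017: $1354 to deductible, leaving $11663; 10% of $11663 = $1166.30. Cost to patient: $2520.30. OOP to date $2520.30.
Bill 2, $704: 10% coinsurance on $704 = $70.40. Patient pays $70.40; OOP now $2590.70.
Bill 3, $307: deductible already satisfied, so patient's share is 10% × $307 = $30.70. Patient owes $30.70 (running OOP $2621.40).

$30.70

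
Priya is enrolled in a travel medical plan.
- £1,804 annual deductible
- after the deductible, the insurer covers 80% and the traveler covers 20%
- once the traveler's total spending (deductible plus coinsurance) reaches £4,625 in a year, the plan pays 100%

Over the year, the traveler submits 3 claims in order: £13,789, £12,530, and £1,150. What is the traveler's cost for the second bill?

£424

#1 (£13,789): £1,804 finishes the deductible; £11,985 goes to coinsurance; 20% of £11,985 = £2,397. Traveler pays £4,201; OOP now £4,201.
#2 (£12,530): deductible already satisfied, so traveler's share is 20% × £12,530 = £2,506. That would push OOP to £6,707, over the £4,625 cap, so traveler pays £4,625 − £4,201 = £424.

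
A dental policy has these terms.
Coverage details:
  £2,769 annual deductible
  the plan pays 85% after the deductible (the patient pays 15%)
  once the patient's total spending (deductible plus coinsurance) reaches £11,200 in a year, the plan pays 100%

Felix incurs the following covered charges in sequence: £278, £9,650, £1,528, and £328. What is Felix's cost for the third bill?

Claim 1 (£278): all of it applies to the deductible. Cost to patient: £278. OOP to date £278.
Claim 2 (£9,650): £2,491 finishes the deductible; £7,159 goes to coinsurance; 15% of £7,159 = £1,073.85. Patient pays £3,564.85; OOP now £3,842.85.
Claim 3 (£1,528): 15% coinsurance on £1,528 = £229.20. Patient pays £229.20; OOP now £4,072.05.

£229.20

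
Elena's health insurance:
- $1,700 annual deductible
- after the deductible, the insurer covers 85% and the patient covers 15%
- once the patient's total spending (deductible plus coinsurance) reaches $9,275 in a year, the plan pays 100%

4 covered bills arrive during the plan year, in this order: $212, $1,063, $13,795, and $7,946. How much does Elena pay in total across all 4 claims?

Bill 1, $212: all of it applies to the deductible. Patient pays $212; OOP now $212.
Bill 2, $1,063: fully absorbed by the deductible. Patient pays $1,063; OOP now $1,275.
Bill 3, $13,795: deductible takes $425, $13,370 remains; patient's 15% is $2,005.50. Patient owes $2,430.50 (running OOP $3,705.50).
Bill 4, $7,946: deductible met; 15% of $7,946 = $1,191.90. Patient pays $1,191.90; OOP now $4,897.40.
Total paid by the patient: $212 + $1,063 + $2,430.50 + $1,191.90 = $4,897.40.

$4,897.40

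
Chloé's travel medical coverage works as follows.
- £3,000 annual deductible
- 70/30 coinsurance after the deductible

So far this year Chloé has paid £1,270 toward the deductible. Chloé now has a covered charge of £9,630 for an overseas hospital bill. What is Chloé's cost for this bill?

£4,100

Deductible still to meet: £3,000 − £1,270 = £1,730.
The remaining £7,900 (= £9,630 − £1,730) moves to coinsurance.
30% of £7,900 = £2,370 falls to the traveler.
Traveler responsibility: £1,730 + £2,370 = £4,100.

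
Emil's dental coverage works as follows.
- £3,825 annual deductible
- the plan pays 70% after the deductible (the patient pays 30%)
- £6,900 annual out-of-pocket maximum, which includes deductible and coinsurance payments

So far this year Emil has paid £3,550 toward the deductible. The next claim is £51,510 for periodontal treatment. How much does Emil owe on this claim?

Deductible still to meet: £3,825 − £3,550 = £275.
The remaining £51,235 (= £51,510 − £275) moves to coinsurance.
Patient's 30% share of £51,235 is £15,370.50.
That puts the patient's cost at £275 + £15,370.50 = £15,645.50 before any cap.
Adding £15,645.50 to the £3,550 already spent would give £19,195.50, which exceeds the £6,900 cap; the patient pays just £6,900 − £3,550 = £3,350.

£3,350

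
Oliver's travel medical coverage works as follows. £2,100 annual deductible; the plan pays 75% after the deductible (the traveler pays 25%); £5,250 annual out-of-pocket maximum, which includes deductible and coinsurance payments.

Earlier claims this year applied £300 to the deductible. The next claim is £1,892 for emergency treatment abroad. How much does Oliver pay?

Deductible still to meet: £2,100 − £300 = £1,800.
That leaves £1,892 − £1,800 = £92 for coinsurance.
Traveler's 25% share of £92 is £23.
So the traveler owes £1,800 + £23 = £1,823 before any cap.
Year-to-date out-of-pocket becomes £300 + £1,823 = £2,123, still under the £5,250 maximum, so no cap applies.

£1,823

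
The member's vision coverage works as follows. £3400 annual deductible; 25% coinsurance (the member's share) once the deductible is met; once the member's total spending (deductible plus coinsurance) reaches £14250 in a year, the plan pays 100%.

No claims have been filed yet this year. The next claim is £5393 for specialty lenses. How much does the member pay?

£3898.25

The full £3400 deductible is still open; £3400 of this bill applies to it.
The remaining £1993 (= £5393 − £3400) moves to coinsurance.
Member's 25% share of £1993 is £498.25.
That puts the member's cost at £3400 + £498.25 = £3898.25 before any cap.
Total out-of-pocket so far would be £0 + £3898.25 = £3898.25, below the £14250 cap — no reduction.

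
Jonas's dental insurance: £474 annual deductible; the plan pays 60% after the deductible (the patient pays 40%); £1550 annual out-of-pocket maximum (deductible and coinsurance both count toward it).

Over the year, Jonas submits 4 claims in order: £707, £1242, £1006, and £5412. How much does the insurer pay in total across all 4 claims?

£6817

Claim 1 — £707: £474 finishes the deductible; £233 goes to coinsurance; patient's 40% is £93.20. Patient pays £567.20; OOP now £567.20. Insurer: £707 − £567.20 = £139.80.
Claim 2 — £1242: 40% coinsurance on £1242 = £496.80. Patient pays £496.80; OOP now £1064. Plan pays £1242 − £496.80 = £745.20.
Claim 3 — £1006: deductible already satisfied, so patient's share is 40% × £1006 = £402.40. Patient owes £402.40 (running OOP £1466.40). Insurer: £1006 − £402.40 = £603.60.
Claim 4 — £5412: deductible met; 40% of £5412 = £2164.80. OOP would hit £3631.20 > £1550, so the cap limits the patient to £1550 − £1466.40 = £83.60. Insurer: £5412 − £83.60 = £5328.40.
Insurer total: £139.80 + £745.20 + £603.60 + £5328.40 = £6817.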